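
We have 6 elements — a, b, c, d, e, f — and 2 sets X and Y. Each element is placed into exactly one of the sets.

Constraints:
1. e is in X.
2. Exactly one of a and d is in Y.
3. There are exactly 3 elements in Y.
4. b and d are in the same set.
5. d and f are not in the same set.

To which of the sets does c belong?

c: Y

From (1): e ∈ X.
Suppose c ∈ X: no assignment then satisfies all the clues, so c ∉ X.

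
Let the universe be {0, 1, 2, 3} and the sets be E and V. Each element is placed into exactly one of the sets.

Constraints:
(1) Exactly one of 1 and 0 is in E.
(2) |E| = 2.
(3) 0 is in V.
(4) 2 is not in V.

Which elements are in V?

V = {0, 3}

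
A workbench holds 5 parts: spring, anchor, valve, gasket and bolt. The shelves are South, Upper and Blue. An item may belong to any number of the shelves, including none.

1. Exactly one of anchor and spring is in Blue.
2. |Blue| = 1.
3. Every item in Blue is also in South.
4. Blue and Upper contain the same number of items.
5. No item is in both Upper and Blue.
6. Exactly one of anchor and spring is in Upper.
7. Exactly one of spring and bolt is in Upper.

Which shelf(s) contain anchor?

anchor: Blue, South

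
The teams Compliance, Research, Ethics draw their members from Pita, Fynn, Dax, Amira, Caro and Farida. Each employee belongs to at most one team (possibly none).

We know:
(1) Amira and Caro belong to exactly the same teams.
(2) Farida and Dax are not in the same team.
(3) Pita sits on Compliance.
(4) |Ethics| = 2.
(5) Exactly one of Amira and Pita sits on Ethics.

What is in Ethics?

From (3): Pita ∈ Compliance.
(5) (exactly one): Amira ∈ Ethics.
(1): Caro matches Amira: Caro ∉ Compliance.
(1): Caro matches Amira: Caro ∉ Research.
(1): Caro matches Amira: Caro ∈ Ethics.
(4): Ethics already has 2, so the rest are out.

Ethics = {Amira, Caro}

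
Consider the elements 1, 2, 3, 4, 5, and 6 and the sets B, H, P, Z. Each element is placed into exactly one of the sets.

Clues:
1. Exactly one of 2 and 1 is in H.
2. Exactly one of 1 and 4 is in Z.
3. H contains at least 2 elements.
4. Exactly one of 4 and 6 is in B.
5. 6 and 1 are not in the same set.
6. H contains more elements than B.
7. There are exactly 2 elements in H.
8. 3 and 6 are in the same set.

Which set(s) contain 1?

1: Z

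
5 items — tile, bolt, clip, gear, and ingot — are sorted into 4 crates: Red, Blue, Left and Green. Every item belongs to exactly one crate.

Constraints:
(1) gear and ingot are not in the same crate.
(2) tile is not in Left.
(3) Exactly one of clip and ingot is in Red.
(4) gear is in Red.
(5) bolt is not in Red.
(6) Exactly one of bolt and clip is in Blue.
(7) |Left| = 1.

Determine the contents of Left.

From (2): tile ∉ Left.
From (4): gear ∈ Red.
From (5): bolt ∉ Red.
(1): ingot ∉ Red.
(3) (exactly one): clip ∈ Red.
(6) (exactly one): bolt ∈ Blue.
(7): only 1 candidates remain for Left, so all are in.

Left = {ingot}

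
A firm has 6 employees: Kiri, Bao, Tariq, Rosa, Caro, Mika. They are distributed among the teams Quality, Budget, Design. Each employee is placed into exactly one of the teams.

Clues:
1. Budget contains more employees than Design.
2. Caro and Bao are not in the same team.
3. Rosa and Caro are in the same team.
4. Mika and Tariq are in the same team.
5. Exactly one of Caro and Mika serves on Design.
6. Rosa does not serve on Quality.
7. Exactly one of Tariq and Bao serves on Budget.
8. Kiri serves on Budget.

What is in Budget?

Budget = {Kiri, Mika, Tariq}

From (6): Rosa ∉ Quality.
From (8): Kiri ∈ Budget.
(3): Caro matches Rosa: Caro ∉ Quality.
Suppose Bao ∈ Budget: no assignment then satisfies all the clues, so Bao ∉ Budget.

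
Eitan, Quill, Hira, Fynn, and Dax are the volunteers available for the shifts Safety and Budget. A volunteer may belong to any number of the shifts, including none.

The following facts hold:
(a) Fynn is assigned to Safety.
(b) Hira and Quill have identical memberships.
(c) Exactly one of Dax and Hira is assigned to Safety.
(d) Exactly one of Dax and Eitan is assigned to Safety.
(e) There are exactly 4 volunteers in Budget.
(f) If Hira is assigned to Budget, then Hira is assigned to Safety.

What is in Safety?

From (a): Fynn ∈ Safety.
Suppose Eitan ∉ Safety: no assignment then satisfies all the clues, so Eitan ∈ Safety.

Safety = {Eitan, Fynn, Hira, Quill}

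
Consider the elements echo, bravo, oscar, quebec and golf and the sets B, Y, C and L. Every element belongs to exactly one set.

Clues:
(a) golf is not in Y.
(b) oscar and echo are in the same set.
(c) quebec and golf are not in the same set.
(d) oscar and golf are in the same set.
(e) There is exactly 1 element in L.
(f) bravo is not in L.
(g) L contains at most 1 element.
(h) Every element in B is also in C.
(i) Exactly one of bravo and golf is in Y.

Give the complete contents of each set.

B = {}; Y = {bravo}; C = {echo, golf, oscar}; L = {quebec}

From (a): golf ∉ Y.
From (f): bravo ∉ L.
(d): oscar matches golf: oscar ∉ Y.
(i) (exactly one): bravo ∈ Y.
(b): echo matches oscar: echo ∉ Y.
Suppose echo ∈ B: no assignment then satisfies all the clues, so echo ∉ B.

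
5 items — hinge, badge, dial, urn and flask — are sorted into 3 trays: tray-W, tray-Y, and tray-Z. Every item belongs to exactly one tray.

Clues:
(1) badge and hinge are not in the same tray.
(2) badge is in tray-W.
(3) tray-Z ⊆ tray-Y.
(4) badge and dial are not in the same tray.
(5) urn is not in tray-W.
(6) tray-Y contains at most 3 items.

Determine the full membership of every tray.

tray-W = {badge, flask}; tray-Y = {dial, hinge, urn}; tray-Z = {}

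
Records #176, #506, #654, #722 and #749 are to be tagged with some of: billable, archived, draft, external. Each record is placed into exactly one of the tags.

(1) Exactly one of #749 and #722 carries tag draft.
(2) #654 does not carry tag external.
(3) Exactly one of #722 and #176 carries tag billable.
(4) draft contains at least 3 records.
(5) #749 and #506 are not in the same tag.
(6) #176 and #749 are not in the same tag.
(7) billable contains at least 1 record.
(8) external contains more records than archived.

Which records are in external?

From (2): #654 ∉ external.
Suppose #176 ∈ external: no assignment then satisfies all the clues, so #176 ∉ external.

external = {#749}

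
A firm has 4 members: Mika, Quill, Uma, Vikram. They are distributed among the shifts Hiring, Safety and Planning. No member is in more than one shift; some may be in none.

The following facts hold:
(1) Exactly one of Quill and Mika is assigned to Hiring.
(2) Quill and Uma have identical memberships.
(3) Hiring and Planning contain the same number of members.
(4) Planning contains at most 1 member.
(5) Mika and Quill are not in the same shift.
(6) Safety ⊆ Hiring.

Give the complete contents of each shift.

Hiring = {Mika}; Safety = {}; Planning = {Vikram}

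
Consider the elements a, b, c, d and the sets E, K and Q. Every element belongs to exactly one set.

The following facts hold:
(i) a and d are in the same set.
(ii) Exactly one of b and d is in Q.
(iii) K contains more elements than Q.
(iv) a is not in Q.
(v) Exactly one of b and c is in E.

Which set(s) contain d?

From (iv): a ∉ Q.
(i): d matches a: d ∉ Q.
(ii) (exactly one): b ∈ Q.
(v) (exactly one): c ∈ E.
Suppose d ∈ E: no assignment then satisfies all the clues, so d ∉ E.

d: K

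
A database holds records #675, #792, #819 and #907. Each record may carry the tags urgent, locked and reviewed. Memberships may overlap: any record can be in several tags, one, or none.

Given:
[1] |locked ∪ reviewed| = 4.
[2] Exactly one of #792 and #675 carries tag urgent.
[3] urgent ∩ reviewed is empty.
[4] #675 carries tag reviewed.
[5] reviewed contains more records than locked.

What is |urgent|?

From (4): #675 ∈ reviewed.
(3) (disjoint): #675 ∉ urgent.
(2) (exactly one): #792 ∈ urgent.
(3) (disjoint): #792 ∉ reviewed.
Suppose #792 ∉ locked: no assignment then satisfies all the clues, so #792 ∈ locked.

1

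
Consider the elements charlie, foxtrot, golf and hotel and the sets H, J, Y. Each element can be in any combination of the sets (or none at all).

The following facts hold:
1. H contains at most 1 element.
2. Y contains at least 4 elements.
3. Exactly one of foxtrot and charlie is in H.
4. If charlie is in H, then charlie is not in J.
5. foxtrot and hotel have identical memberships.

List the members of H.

H = {charlie}

(2): only 4 candidates remain for Y, so all are in.
Suppose charlie ∉ H: no assignment then satisfies all the clues, so charlie ∈ H.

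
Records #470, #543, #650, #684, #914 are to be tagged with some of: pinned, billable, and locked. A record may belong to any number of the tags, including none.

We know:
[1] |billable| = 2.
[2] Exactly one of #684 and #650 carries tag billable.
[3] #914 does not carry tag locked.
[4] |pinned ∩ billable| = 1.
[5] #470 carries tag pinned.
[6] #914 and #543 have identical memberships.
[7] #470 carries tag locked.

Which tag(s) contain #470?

From (3): #914 ∉ locked.
From (5): #470 ∈ pinned.
From (7): #470 ∈ locked.
(6): #543 matches #914: #543 ∉ locked.
Suppose #470 ∉ billable: no assignment then satisfies all the clues, so #470 ∈ billable.

#470: billable, locked, pinned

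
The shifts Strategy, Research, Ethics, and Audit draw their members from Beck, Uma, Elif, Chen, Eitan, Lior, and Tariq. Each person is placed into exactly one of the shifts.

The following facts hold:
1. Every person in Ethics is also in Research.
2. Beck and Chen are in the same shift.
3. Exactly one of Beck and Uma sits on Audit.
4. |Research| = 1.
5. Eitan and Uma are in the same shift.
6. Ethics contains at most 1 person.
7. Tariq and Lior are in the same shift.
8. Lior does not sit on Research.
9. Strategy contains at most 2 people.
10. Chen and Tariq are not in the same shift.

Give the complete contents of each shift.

Strategy = {Beck, Chen}; Research = {Elif}; Ethics = {}; Audit = {Eitan, Lior, Tariq, Uma}

From (8): Lior ∉ Research.
(1) contrapositive: Lior ∉ Ethics.
(7): Tariq matches Lior: Tariq ∉ Research.
(7): Tariq matches Lior: Tariq ∉ Ethics.
Suppose Beck ∉ Strategy: no assignment then satisfies all the clues, so Beck ∈ Strategy.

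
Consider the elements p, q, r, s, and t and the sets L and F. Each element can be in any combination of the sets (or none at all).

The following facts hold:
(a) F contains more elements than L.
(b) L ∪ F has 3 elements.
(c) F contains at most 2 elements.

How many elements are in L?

1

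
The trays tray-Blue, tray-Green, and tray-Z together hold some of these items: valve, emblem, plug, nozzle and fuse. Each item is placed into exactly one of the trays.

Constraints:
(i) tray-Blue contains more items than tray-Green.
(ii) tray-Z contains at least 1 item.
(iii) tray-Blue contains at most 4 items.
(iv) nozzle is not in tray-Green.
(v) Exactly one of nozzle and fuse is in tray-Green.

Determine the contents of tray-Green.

tray-Green = {fuse}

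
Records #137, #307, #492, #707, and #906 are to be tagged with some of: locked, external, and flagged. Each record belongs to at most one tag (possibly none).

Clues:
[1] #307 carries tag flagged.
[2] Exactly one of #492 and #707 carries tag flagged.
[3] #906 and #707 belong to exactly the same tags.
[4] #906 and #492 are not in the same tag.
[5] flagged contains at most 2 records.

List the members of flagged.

flagged = {#307, #492}

From (1): #307 ∈ flagged.
Suppose #137 ∈ flagged: no assignment then satisfies all the clues, so #137 ∉ flagged.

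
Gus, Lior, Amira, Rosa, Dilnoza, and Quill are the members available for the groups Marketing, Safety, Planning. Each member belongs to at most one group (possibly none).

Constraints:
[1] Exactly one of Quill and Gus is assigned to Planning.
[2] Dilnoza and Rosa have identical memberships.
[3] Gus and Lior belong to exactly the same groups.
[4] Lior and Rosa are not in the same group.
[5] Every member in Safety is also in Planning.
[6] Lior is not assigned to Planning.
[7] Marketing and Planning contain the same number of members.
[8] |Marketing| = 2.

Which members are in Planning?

Planning = {Amira, Quill}

From (6): Lior ∉ Planning.
(3): Gus matches Lior: Gus ∉ Planning.
(5) contrapositive: Gus ∉ Safety.
(5) contrapositive: Lior ∉ Safety.
(1) (exactly one): Quill ∈ Planning.
Suppose Amira ∉ Planning: no assignment then satisfies all the clues, so Amira ∈ Planning.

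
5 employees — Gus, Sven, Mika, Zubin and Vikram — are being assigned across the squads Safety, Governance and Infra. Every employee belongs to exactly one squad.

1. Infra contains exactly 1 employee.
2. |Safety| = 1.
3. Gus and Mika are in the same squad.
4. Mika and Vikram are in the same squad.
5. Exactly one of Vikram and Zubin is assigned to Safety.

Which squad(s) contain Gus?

Gus: Governance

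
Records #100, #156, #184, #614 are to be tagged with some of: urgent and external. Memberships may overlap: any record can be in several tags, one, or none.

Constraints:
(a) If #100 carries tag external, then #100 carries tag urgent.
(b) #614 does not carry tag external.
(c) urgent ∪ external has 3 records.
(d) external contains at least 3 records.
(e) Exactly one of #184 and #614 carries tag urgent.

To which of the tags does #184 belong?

From (b): #614 ∉ external.
(d): only 3 candidates remain for external, so all are in.
(a): #100 ∈ urgent.
Suppose #184 ∉ urgent: no assignment then satisfies all the clues, so #184 ∈ urgent.

#184: external, urgent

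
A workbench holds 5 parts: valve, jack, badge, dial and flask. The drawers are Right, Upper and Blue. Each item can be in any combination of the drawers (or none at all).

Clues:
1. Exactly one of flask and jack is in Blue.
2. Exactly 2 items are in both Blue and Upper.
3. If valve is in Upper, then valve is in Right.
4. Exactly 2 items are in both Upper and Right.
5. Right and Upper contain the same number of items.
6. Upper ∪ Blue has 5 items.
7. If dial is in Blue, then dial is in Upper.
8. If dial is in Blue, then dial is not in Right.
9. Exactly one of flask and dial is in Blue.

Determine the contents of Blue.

Blue = {badge, dial, jack, valve}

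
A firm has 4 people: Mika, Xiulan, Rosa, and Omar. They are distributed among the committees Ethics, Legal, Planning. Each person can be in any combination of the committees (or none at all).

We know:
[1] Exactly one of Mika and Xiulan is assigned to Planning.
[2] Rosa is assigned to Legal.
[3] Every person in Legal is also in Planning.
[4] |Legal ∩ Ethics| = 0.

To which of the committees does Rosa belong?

From (2): Rosa ∈ Legal.
(3) with Rosa ∈ Legal: Rosa ∈ Planning.
Suppose Rosa ∈ Ethics: no assignment then satisfies all the clues, so Rosa ∉ Ethics.

Rosa: Legal, Planning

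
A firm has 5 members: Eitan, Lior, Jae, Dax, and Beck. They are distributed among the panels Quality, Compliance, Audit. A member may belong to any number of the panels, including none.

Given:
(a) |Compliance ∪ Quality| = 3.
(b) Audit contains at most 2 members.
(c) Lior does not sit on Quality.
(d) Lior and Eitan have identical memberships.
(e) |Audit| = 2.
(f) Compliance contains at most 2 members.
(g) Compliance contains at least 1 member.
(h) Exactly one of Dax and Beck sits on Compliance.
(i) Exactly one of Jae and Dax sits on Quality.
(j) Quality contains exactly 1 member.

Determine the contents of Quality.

Quality = {Dax}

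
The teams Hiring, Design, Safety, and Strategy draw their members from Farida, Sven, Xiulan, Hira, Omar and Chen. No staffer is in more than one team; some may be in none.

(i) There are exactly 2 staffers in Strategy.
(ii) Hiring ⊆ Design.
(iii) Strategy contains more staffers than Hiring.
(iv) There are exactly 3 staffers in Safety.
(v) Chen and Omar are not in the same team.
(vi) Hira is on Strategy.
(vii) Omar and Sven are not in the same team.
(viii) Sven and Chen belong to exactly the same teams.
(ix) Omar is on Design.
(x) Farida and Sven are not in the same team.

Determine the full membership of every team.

Hiring = {}; Design = {Omar}; Safety = {Chen, Sven, Xiulan}; Strategy = {Farida, Hira}

From (vi): Hira ∈ Strategy.
From (ix): Omar ∈ Design.
(v): Chen ∉ Design.
(vii): Sven ∉ Design.
(ii) contrapositive: Sven ∉ Hiring.
(ii) contrapositive: Chen ∉ Hiring.
Suppose Farida ∈ Hiring: no assignment then satisfies all the clues, so Farida ∉ Hiring.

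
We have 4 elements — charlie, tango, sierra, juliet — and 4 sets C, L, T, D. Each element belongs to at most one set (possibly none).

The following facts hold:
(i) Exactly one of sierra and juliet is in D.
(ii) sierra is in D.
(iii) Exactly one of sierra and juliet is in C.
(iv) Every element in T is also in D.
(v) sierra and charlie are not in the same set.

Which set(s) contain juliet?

From (ii): sierra ∈ D.
(i) (exactly one): juliet ∉ D.
(iii) (exactly one): juliet ∈ C.
(v): charlie ∉ D.
(iv) contrapositive: charlie ∉ T.

juliet: C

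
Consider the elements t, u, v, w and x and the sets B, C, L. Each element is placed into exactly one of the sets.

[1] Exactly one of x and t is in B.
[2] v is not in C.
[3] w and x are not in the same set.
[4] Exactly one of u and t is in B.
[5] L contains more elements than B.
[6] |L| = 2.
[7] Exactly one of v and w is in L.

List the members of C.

C = {u, w}

From (2): v ∉ C.
Suppose t ∈ C: no assignment then satisfies all the clues, so t ∉ C.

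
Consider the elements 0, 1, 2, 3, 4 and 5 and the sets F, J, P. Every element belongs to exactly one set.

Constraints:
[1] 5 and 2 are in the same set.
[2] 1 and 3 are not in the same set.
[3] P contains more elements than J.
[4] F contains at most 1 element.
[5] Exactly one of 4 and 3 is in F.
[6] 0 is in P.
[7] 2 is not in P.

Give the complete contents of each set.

F = {3}; J = {2, 5}; P = {0, 1, 4}

From (6): 0 ∈ P.
From (7): 2 ∉ P.
(1): 5 matches 2: 5 ∉ P.
Suppose 1 ∈ F: no assignment then satisfies all the clues, so 1 ∉ F.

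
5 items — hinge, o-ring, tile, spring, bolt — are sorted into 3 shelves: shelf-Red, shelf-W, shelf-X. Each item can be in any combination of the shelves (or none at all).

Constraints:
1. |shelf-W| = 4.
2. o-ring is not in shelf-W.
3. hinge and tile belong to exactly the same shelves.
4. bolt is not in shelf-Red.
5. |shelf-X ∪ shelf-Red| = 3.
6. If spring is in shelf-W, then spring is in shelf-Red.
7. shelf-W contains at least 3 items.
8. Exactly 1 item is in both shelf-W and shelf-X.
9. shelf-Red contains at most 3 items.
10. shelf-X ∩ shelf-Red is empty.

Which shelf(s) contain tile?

tile: shelf-W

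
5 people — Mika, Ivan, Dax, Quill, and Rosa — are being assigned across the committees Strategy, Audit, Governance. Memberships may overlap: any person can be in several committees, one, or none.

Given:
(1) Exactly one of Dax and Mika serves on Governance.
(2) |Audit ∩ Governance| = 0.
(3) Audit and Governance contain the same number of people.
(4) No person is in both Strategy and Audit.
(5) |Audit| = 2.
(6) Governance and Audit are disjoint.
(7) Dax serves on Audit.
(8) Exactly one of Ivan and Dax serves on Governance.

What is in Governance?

From (7): Dax ∈ Audit.
(4) (disjoint): Dax ∉ Strategy.
(6) (disjoint): Dax ∉ Governance.
(8) (exactly one): Ivan ∈ Governance.
(1) (exactly one): Mika ∈ Governance.
(6) (disjoint): Mika ∉ Audit.
(6) (disjoint): Ivan ∉ Audit.
Suppose Quill ∈ Governance: no assignment then satisfies all the clues, so Quill ∉ Governance.

Governance = {Ivan, Mika}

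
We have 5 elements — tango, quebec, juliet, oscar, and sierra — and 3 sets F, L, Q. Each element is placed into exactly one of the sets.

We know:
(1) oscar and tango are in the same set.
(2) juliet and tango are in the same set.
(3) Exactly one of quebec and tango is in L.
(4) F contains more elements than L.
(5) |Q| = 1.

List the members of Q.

Q = {sierra}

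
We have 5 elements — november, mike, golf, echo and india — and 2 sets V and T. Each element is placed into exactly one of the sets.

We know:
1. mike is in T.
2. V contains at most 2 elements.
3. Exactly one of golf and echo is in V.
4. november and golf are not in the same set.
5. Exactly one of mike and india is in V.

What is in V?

From (1): mike ∈ T.
(5) (exactly one): india ∈ V.
Suppose november ∈ V: no assignment then satisfies all the clues, so november ∉ V.

V = {golf, india}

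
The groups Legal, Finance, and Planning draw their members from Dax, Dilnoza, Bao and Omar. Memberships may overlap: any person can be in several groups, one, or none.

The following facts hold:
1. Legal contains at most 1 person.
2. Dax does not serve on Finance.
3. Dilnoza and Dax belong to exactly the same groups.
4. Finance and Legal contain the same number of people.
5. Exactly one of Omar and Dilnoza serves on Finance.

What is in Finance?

Finance = {Omar}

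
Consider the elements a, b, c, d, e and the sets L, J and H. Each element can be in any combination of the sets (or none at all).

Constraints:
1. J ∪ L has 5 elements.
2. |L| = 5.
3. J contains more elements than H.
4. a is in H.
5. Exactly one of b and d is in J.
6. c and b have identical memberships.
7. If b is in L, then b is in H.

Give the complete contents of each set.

L = {a, b, c, d, e}; J = {a, b, c, e}; H = {a, b, c}

From (4): a ∈ H.
(2): only 5 candidates remain for L, so all are in.
(7): b ∈ H.
(6): c matches b: c ∈ H.
Suppose a ∉ J: no assignment then satisfies all the clues, so a ∈ J.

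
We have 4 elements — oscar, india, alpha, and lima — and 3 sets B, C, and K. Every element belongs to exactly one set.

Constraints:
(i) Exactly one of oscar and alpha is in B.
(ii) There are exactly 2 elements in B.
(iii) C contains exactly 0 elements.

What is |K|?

2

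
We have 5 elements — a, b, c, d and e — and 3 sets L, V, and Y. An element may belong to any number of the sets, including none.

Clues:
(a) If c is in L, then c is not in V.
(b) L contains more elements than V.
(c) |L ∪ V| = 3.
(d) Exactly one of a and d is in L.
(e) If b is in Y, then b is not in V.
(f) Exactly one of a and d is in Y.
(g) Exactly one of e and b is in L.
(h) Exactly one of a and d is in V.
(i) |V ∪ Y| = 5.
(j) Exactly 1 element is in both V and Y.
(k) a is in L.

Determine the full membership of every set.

From (k): a ∈ L.
(d) (exactly one): d ∉ L.
Suppose a ∉ V: no assignment then satisfies all the clues, so a ∈ V.

L = {a, c, e}; V = {a, e}; Y = {b, c, d, e}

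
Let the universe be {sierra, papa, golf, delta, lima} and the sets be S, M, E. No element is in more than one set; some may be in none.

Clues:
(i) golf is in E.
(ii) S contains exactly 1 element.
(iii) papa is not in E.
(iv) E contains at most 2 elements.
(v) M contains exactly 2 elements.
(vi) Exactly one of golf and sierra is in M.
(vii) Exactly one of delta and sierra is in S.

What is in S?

From (i): golf ∈ E.
From (iii): papa ∉ E.
(vi) (exactly one): sierra ∈ M.
(vii) (exactly one): delta ∈ S.
(ii): S already has 1, so the rest are out.

S = {delta}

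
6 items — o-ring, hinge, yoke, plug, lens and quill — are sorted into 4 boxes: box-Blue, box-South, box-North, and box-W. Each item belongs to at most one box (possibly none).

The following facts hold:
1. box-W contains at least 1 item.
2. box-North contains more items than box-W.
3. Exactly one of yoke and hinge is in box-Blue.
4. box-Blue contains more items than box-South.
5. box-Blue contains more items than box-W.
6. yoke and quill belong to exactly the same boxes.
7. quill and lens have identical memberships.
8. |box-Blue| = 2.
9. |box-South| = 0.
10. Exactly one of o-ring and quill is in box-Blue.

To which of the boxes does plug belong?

(9): box-South already has 0, so the rest are out.
Suppose plug ∈ box-Blue: no assignment then satisfies all the clues, so plug ∉ box-Blue.

plug: box-W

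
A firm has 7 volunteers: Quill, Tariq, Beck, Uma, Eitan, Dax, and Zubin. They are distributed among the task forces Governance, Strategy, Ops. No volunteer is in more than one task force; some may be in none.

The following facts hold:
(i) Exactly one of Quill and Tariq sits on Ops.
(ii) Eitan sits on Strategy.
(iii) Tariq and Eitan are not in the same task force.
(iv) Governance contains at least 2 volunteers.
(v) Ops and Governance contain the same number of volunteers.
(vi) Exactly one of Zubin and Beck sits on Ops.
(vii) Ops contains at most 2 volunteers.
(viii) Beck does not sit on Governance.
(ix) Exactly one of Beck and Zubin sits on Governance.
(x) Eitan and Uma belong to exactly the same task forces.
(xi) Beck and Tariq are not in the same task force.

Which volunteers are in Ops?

Ops = {Beck, Quill}

From (ii): Eitan ∈ Strategy.
From (viii): Beck ∉ Governance.
(iii): Tariq ∉ Strategy.
(ix) (exactly one): Zubin ∈ Governance.
(x): Uma matches Eitan: Uma ∉ Governance.
(x): Uma matches Eitan: Uma ∈ Strategy.
(vi) (exactly one): Beck ∈ Ops.
(xi): Tariq ∉ Ops.
(i) (exactly one): Quill ∈ Ops.
(vii): Ops already has 2, so the rest are out.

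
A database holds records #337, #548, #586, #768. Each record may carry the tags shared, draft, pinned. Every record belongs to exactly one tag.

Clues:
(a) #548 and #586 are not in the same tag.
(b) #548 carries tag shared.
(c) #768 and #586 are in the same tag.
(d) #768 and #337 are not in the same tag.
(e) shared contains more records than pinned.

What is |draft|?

2

From (b): #548 ∈ shared.
(a): #586 ∉ shared.
(c): #768 matches #586: #768 ∉ shared.
Suppose #337 ∉ shared: no assignment then satisfies all the clues, so #337 ∈ shared.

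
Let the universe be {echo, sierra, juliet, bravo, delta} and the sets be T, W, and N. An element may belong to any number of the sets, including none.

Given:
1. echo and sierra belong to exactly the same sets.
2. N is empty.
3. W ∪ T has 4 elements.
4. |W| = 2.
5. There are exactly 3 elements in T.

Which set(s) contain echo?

echo: T

(2): N already has 0, so the rest are out.
Suppose echo ∉ T: no assignment then satisfies all the clues, so echo ∈ T.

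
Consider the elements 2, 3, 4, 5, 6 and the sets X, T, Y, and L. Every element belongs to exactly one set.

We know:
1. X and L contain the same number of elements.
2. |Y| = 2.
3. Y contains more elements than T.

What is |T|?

1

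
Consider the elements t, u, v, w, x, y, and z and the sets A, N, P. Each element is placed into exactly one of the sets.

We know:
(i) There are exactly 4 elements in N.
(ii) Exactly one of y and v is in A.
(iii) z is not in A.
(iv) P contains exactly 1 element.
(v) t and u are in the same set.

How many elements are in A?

2

From (iii): z ∉ A.
Suppose t ∈ A: no assignment then satisfies all the clues, so t ∉ A.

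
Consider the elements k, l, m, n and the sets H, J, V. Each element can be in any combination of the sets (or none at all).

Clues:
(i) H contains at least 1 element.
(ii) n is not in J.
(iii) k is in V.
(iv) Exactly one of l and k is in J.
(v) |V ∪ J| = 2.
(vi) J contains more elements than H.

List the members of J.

J = {k, m}

From (ii): n ∉ J.
From (iii): k ∈ V.
Suppose k ∉ J: no assignment then satisfies all the clues, so k ∈ J.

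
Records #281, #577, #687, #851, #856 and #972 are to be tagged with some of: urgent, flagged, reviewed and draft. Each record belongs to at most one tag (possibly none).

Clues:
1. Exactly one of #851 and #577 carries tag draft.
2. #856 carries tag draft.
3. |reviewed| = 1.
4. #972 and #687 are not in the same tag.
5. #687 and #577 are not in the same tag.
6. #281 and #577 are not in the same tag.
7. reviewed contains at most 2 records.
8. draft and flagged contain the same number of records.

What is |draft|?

2

From (2): #856 ∈ draft.
Suppose #281 ∈ draft: no assignment then satisfies all the clues, so #281 ∉ draft.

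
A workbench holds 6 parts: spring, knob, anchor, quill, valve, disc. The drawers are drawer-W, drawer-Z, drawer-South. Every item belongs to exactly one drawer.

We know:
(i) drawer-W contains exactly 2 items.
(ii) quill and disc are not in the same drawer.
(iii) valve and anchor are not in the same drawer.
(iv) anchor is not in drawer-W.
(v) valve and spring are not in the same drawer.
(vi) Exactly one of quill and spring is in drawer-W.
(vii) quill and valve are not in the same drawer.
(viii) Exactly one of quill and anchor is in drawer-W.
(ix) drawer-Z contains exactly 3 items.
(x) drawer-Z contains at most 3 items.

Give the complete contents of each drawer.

drawer-W = {knob, quill}; drawer-Z = {anchor, disc, spring}; drawer-South = {valve}

From (iv): anchor ∉ drawer-W.
(viii) (exactly one): quill ∈ drawer-W.
(ii): disc ∉ drawer-W.
(vi) (exactly one): spring ∉ drawer-W.
(vii): valve ∉ drawer-W.
(i): only 2 candidates remain for drawer-W, so all are in.
Suppose spring ∉ drawer-Z: no assignment then satisfies all the clues, so spring ∈ drawer-Z.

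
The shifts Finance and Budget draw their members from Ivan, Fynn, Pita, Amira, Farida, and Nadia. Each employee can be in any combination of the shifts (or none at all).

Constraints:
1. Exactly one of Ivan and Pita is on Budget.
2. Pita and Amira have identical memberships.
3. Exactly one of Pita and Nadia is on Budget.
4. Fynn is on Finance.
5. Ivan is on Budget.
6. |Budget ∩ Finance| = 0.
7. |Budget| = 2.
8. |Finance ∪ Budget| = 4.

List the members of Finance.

Finance = {Farida, Fynn}

From (4): Fynn ∈ Finance.
From (5): Ivan ∈ Budget.
(1) (exactly one): Pita ∉ Budget.
(2): Amira matches Pita: Amira ∉ Budget.
(3) (exactly one): Nadia ∈ Budget.
(7): Budget already has 2, so the rest are out.
Suppose Ivan ∈ Finance: no assignment then satisfies all the clues, so Ivan ∉ Finance.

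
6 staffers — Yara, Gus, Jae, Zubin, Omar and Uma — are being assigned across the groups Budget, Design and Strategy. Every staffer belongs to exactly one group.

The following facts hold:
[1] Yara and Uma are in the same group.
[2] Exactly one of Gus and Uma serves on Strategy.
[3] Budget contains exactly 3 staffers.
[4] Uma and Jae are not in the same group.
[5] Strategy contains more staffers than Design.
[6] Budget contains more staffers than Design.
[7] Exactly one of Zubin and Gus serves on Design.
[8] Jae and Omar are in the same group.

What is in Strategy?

Strategy = {Uma, Yara}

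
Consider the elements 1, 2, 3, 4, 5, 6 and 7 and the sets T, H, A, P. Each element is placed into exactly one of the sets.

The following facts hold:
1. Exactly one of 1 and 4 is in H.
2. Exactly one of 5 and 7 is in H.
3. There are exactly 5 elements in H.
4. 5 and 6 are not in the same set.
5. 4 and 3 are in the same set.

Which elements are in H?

H = {2, 3, 4, 6, 7}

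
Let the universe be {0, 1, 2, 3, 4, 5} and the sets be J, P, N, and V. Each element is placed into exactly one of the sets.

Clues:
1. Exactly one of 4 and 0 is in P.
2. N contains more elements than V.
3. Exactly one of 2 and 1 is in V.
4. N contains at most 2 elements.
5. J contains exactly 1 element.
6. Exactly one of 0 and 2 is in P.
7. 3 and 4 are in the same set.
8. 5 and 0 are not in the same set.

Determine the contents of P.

P = {0, 1}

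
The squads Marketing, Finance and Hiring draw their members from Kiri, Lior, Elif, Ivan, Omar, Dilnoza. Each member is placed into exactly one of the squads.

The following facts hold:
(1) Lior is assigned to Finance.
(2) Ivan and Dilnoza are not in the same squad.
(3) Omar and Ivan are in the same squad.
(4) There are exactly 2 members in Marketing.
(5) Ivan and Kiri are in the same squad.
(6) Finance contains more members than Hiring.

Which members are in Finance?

Finance = {Ivan, Kiri, Lior, Omar}

From (1): Lior ∈ Finance.
Suppose Kiri ∉ Finance: no assignment then satisfies all the clues, so Kiri ∈ Finance.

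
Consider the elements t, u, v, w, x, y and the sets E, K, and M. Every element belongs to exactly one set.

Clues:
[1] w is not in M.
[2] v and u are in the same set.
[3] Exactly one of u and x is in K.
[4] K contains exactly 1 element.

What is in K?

K = {x}

From (1): w ∉ M.
Suppose t ∈ K: no assignment then satisfies all the clues, so t ∉ K.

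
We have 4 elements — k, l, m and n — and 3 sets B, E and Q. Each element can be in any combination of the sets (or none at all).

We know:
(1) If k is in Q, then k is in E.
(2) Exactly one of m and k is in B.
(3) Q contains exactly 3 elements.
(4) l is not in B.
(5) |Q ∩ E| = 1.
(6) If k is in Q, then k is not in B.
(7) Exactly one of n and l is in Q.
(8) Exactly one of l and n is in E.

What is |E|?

2

From (4): l ∉ B.
Suppose k ∈ B: no assignment then satisfies all the clues, so k ∉ B.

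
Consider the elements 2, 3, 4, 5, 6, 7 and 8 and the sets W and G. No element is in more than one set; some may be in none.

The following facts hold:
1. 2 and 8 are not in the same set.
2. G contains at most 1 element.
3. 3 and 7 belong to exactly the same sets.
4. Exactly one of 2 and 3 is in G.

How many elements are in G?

1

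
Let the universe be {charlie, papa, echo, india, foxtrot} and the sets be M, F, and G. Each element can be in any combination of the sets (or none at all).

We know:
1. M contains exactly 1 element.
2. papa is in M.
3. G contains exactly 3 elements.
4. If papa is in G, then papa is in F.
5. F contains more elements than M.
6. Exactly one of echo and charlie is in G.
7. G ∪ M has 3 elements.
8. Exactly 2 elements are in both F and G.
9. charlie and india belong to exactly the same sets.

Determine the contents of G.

G = {echo, foxtrot, papa}

From (2): papa ∈ M.
(1): M already has 1, so the rest are out.
Suppose charlie ∈ G: no assignment then satisfies all the clues, so charlie ∉ G.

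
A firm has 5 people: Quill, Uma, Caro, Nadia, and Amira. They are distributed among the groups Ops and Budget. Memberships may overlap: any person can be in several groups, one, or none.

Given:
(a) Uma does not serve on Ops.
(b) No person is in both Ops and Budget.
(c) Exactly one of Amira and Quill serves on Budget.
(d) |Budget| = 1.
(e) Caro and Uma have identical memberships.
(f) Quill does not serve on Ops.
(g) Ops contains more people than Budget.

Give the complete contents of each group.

Ops = {Amira, Nadia}; Budget = {Quill}

From (a): Uma ∉ Ops.
From (f): Quill ∉ Ops.
(e): Caro matches Uma: Caro ∉ Ops.
Suppose Quill ∉ Budget: no assignment then satisfies all the clues, so Quill ∈ Budget.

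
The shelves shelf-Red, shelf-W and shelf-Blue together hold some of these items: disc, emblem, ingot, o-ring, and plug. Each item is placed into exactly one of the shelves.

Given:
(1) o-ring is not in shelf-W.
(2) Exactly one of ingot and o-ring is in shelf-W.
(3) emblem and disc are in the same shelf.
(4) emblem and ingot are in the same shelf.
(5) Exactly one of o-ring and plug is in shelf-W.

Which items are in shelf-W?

shelf-W = {disc, emblem, ingot, plug}

From (1): o-ring ∉ shelf-W.
(2) (exactly one): ingot ∈ shelf-W.
(4): emblem matches ingot: emblem ∉ shelf-Red.
(4): emblem matches ingot: emblem ∈ shelf-W.
(5) (exactly one): plug ∈ shelf-W.
(3): disc matches emblem: disc ∉ shelf-Red.
(3): disc matches emblem: disc ∈ shelf-W.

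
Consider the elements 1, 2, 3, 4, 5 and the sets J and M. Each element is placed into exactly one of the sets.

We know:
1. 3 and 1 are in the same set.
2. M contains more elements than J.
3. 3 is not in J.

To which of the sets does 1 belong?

1: M

From (3): 3 ∉ J.
(1): 1 matches 3: 1 ∉ J.
Only one set left: 1 ∈ M.
Only one set left: 3 ∈ M.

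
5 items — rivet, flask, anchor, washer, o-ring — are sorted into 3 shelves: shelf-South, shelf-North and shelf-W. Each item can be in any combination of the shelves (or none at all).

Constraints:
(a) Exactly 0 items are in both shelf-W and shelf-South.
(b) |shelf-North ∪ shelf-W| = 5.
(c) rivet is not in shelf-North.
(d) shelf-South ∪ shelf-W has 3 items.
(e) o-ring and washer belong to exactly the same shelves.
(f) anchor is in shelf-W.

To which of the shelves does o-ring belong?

o-ring: shelf-North

From (c): rivet ∉ shelf-North.
From (f): anchor ∈ shelf-W.
Suppose o-ring ∈ shelf-South: no assignment then satisfies all the clues, so o-ring ∉ shelf-South.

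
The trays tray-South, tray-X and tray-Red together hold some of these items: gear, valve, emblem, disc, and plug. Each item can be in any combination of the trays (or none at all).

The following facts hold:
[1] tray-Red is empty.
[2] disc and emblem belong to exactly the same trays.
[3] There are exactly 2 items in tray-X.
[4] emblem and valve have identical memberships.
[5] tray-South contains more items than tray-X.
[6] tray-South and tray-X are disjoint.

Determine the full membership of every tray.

tray-South = {disc, emblem, valve}; tray-X = {gear, plug}; tray-Red = {}

(1): tray-Red already has 0, so the rest are out.
Suppose gear ∈ tray-South: no assignment then satisfies all the clues, so gear ∉ tray-South.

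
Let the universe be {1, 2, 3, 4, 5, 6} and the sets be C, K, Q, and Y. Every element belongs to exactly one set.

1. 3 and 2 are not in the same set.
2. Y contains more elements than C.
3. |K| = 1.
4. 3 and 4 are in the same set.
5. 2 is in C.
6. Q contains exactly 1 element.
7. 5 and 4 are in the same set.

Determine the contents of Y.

Y = {3, 4, 5}

From (5): 2 ∈ C.
(1): 3 ∉ C.
(4): 4 matches 3: 4 ∉ C.
(7): 5 matches 4: 5 ∉ C.
Suppose 1 ∈ Y: no assignment then satisfies all the clues, so 1 ∉ Y.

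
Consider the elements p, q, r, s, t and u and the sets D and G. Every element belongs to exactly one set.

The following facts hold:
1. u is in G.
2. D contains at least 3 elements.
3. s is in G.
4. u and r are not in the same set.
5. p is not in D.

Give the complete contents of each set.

From (1): u ∈ G.
From (3): s ∈ G.
From (5): p ∉ D.
(2): only 3 candidates remain for D, so all are in.
Only one set left: p ∈ G.

D = {q, r, t}; G = {p, s, u}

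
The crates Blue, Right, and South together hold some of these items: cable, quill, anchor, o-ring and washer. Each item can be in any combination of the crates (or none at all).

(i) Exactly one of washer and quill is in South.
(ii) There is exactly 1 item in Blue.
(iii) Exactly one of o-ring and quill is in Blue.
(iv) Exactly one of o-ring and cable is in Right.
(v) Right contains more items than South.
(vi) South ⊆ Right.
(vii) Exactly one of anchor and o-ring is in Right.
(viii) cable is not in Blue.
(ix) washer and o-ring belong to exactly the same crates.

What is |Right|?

3

From (viii): cable ∉ Blue.
Suppose quill ∉ Blue: no assignment then satisfies all the clues, so quill ∈ Blue.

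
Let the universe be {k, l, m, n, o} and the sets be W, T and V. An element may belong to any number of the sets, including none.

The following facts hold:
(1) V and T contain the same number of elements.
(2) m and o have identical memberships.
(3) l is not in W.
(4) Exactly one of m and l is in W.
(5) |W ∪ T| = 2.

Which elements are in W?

W = {m, o}

From (3): l ∉ W.
(4) (exactly one): m ∈ W.
(2): o matches m: o ∈ W.
Suppose k ∈ W: no assignment then satisfies all the clues, so k ∉ W.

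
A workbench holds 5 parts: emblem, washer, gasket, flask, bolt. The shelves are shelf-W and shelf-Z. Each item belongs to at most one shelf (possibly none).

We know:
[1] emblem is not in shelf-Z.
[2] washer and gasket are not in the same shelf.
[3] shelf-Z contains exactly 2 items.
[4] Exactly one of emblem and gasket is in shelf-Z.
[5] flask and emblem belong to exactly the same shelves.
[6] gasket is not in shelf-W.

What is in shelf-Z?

shelf-Z = {bolt, gasket}

From (1): emblem ∉ shelf-Z.
From (6): gasket ∉ shelf-W.
(4) (exactly one): gasket ∈ shelf-Z.
(5): flask matches emblem: flask ∉ shelf-Z.
(2): washer ∉ shelf-Z.
(3): only 2 candidates remain for shelf-Z, so all are in.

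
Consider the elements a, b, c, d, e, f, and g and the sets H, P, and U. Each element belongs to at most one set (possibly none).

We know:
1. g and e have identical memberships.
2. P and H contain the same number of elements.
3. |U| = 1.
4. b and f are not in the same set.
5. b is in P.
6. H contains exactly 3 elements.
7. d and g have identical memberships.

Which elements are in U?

U = {f}

From (5): b ∈ P.
(4): f ∉ P.
Suppose a ∈ U: no assignment then satisfies all the clues, so a ∉ U.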